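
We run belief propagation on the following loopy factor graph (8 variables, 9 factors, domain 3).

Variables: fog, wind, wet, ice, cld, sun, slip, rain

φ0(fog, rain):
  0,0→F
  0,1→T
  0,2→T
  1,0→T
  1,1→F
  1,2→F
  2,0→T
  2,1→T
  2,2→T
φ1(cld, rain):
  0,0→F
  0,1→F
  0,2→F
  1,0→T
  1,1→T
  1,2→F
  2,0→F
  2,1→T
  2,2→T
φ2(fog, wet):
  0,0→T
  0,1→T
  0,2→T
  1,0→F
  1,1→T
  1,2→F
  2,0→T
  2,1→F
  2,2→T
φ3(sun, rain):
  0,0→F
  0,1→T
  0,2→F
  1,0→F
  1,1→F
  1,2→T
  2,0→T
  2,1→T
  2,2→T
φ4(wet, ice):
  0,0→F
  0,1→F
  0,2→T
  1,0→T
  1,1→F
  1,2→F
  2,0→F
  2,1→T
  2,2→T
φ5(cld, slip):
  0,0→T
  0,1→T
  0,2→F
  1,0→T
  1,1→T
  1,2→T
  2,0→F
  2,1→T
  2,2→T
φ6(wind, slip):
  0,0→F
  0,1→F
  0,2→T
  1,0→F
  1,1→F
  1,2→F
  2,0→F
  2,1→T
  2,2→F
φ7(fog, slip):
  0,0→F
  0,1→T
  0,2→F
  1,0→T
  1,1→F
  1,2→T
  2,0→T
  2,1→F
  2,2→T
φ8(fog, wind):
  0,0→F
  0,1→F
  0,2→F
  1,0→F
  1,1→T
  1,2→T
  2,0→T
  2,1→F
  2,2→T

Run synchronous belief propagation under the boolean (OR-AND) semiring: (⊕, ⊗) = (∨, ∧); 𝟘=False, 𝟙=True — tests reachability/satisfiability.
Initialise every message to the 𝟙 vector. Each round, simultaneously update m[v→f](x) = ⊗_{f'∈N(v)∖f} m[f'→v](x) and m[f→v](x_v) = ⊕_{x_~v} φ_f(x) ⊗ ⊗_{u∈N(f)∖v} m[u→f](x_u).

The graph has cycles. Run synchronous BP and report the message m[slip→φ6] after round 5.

init: all messages = 𝟙 over 3 values
r1 m[φ0→fog] = [T, T, T]
r1 m[φ0→rain] = [T, T, T]
r1 m[φ1→cld] = [F, T, T]
r1 m[φ1→rain] = [T, T, T]
r1 m[φ2→fog] = [T, T, T]
r1 m[φ2→wet] = [T, T, T]
r1 m[φ3→sun] = [T, T, T]
r1 m[φ3→rain] = [T, T, T]
r1 m[φ4→wet] = [T, T, T]
r1 m[φ4→ice] = [T, T, T]
r1 m[φ5→cld] = [T, T, T]
r1 m[φ5→slip] = [T, T, T]
r1 m[φ6→wind] = [T, F, T]
r1 m[φ6→slip] = [F, T, T]
r1 m[φ7→fog] = [T, T, T]
r1 m[φ7→slip] = [T, T, T]
r1 m[φ8→fog] = [F, T, T]
r1 m[φ8→wind] = [T, T, T]
r1 m[fog→φ0] = [T, T, T]
r1 m[fog→φ2] = [T, T, T]
r1 m[fog→φ7] = [T, T, T]
r1 m[fog→φ8] = [T, T, T]
r1 m[wind→φ6] = [T, T, T]
r1 m[wind→φ8] = [T, T, T]
r1 m[wet→φ2] = [T, T, T]
r1 m[wet→φ4] = [T, T, T]
r1 m[ice→φ4] = [T, T, T]
r1 m[cld→φ1] = [T, T, T]
r1 m[cld→φ5] = [T, T, T]
r1 m[sun→φ3] = [T, T, T]
r1 m[slip→φ5] = [T, T, T]
r1 m[slip→φ6] = [T, T, T]
r1 m[slip→φ7] = [T, T, T]
r1 m[rain→φ0] = [T, T, T]
r1 m[rain→φ1] = [T, T, T]
r1 m[rain→φ3] = [T, T, T]
r2 m[φ0→fog] = [T, T, T]
r2 m[φ0→rain] = [T, T, T]
r2 m[φ1→cld] = [F, T, T]
r2 m[φ1→rain] = [T, T, T]
r2 m[φ2→fog] = [T, T, T]
r2 m[φ2→wet] = [T, T, T]
r2 m[φ3→sun] = [T, T, T]
r2 m[φ3→rain] = [T, T, T]
r2 m[φ4→wet] = [T, T, T]
r2 m[φ4→ice] = [T, T, T]
r2 m[φ5→cld] = [T, T, T]
r2 m[φ5→slip] = [T, T, T]
r2 m[φ6→wind] = [T, F, T]
r2 m[φ6→slip] = [F, T, T]
r2 m[φ7→fog] = [T, T, T]
r2 m[φ7→slip] = [T, T, T]
r2 m[φ8→fog] = [F, T, T]
r2 m[φ8→wind] = [T, T, T]
r2 m[fog→φ0] = [F, T, T]
r2 m[fog→φ2] = [F, T, T]
r2 m[fog→φ7] = [F, T, T]
r2 m[fog→φ8] = [T, T, T]
r2 m[wind→φ6] = [T, T, T]
r2 m[wind→φ8] = [T, F, T]
r2 m[wet→φ2] = [T, T, T]
r2 m[wet→φ4] = [T, T, T]
r2 m[ice→φ4] = [T, T, T]
r2 m[cld→φ1] = [T, T, T]
r2 m[cld→φ5] = [F, T, T]
r2 m[sun→φ3] = [T, T, T]
r2 m[slip→φ5] = [F, T, T]
r2 m[slip→φ6] = [T, T, T]
r2 m[slip→φ7] = [F, T, T]
r2 m[rain→φ0] = [T, T, T]
r2 m[rain→φ1] = [T, T, T]
r2 m[rain→φ3] = [T, T, T]
r3 m[φ0→fog] = [T, T, T]
r3 m[φ0→rain] = [T, T, T]
r3 m[φ1→cld] = [F, T, T]
r3 m[φ1→rain] = [T, T, T]
r3 m[φ2→fog] = [T, T, T]
r3 m[φ2→wet] = [T, T, T]
r3 m[φ3→sun] = [T, T, T]
r3 m[φ3→rain] = [T, T, T]
r3 m[φ4→wet] = [T, T, T]
r3 m[φ4→ice] = [T, T, T]
r3 m[φ5→cld] = [T, T, T]
r3 m[φ5→slip] = [T, T, T]
r3 m[φ6→wind] = [T, F, T]
r3 m[φ6→slip] = [F, T, T]
r3 m[φ7→fog] = [T, T, T]
r3 m[φ7→slip] = [T, F, T]
r3 m[φ8→fog] = [F, T, T]
r3 m[φ8→wind] = [T, T, T]
r3 m[fog→φ0] = [F, T, T]
r3 m[fog→φ2] = [F, T, T]
r3 m[fog→φ7] = [F, T, T]
r3 m[fog→φ8] = [T, T, T]
r3 m[wind→φ6] = [T, T, T]
r3 m[wind→φ8] = [T, F, T]
r3 m[wet→φ2] = [T, T, T]
r3 m[wet→φ4] = [T, T, T]
r3 m[ice→φ4] = [T, T, T]
r3 m[cld→φ1] = [T, T, T]
r3 m[cld→φ5] = [F, T, T]
r3 m[sun→φ3] = [T, T, T]
r3 m[slip→φ5] = [F, T, T]
r3 m[slip→φ6] = [T, T, T]
r3 m[slip→φ7] = [F, T, T]
r3 m[rain→φ0] = [T, T, T]
r3 m[rain→φ1] = [T, T, T]
r3 m[rain→φ3] = [T, T, T]
r4 m[φ0→fog] = [T, T, T]
r4 m[φ0→rain] = [T, T, T]
r4 m[φ1→cld] = [F, T, T]
r4 m[φ1→rain] = [T, T, T]
r4 m[φ2→fog] = [T, T, T]
r4 m[φ2→wet] = [T, T, T]
r4 m[φ3→sun] = [T, T, T]
r4 m[φ3→rain] = [T, T, T]
r4 m[φ4→wet] = [T, T, T]
r4 m[φ4→ice] = [T, T, T]
r4 m[φ5→cld] = [T, T, T]
r4 m[φ5→slip] = [T, T, T]
r4 m[φ6→wind] = [T, F, T]
r4 m[φ6→slip] = [F, T, T]
r4 m[φ7→fog] = [T, T, T]
r4 m[φ7→slip] = [T, F, T]
r4 m[φ8→fog] = [F, T, T]
r4 m[φ8→wind] = [T, T, T]
r4 m[fog→φ0] = [F, T, T]
r4 m[fog→φ2] = [F, T, T]
r4 m[fog→φ7] = [F, T, T]
r4 m[fog→φ8] = [T, T, T]
r4 m[wind→φ6] = [T, T, T]
r4 m[wind→φ8] = [T, F, T]
r4 m[wet→φ2] = [T, T, T]
r4 m[wet→φ4] = [T, T, T]
r4 m[ice→φ4] = [T, T, T]
r4 m[cld→φ1] = [T, T, T]
r4 m[cld→φ5] = [F, T, T]
r4 m[sun→φ3] = [T, T, T]
r4 m[slip→φ5] = [F, F, T]
r4 m[slip→φ6] = [T, F, T]
r4 m[slip→φ7] = [F, T, T]
r4 m[rain→φ0] = [T, T, T]
r4 m[rain→φ1] = [T, T, T]
r4 m[rain→φ3] = [T, T, T]
r5 m[φ0→fog] = [T, T, T]
r5 m[φ0→rain] = [T, T, T]
r5 m[φ1→cld] = [F, T, T]
r5 m[φ1→rain] = [T, T, T]
r5 m[φ2→fog] = [T, T, T]
r5 m[φ2→wet] = [T, T, T]
r5 m[φ3→sun] = [T, T, T]
r5 m[φ3→rain] = [T, T, T]
r5 m[φ4→wet] = [T, T, T]
r5 m[φ4→ice] = [T, T, T]
r5 m[φ5→cld] = [F, T, T]
r5 m[φ5→slip] = [T, T, T]
r5 m[φ6→wind] = [T, F, F]
r5 m[φ6→slip] = [F, T, T]
r5 m[φ7→fog] = [T, T, T]
r5 m[φ7→slip] = [T, F, T]
r5 m[φ8→fog] = [F, T, T]
r5 m[φ8→wind] = [T, T, T]
r5 m[fog→φ0] = [F, T, T]
r5 m[fog→φ2] = [F, T, T]
r5 m[fog→φ7] = [F, T, T]
r5 m[fog→φ8] = [T, T, T]
r5 m[wind→φ6] = [T, T, T]
r5 m[wind→φ8] = [T, F, T]
r5 m[wet→φ2] = [T, T, T]
r5 m[wet→φ4] = [T, T, T]
r5 m[ice→φ4] = [T, T, T]
r5 m[cld→φ1] = [T, T, T]
r5 m[cld→φ5] = [F, T, T]
r5 m[sun→φ3] = [T, T, T]
r5 m[slip→φ5] = [F, F, T]
r5 m[slip→φ6] = [T, F, T]
r5 m[slip→φ7] = [F, T, T]
r5 m[rain→φ0] = [T, T, T]
r5 m[rain→φ1] = [T, T, T]
r5 m[rain→φ3] = [T, T, T]

message @ round 5 = [T, F, T]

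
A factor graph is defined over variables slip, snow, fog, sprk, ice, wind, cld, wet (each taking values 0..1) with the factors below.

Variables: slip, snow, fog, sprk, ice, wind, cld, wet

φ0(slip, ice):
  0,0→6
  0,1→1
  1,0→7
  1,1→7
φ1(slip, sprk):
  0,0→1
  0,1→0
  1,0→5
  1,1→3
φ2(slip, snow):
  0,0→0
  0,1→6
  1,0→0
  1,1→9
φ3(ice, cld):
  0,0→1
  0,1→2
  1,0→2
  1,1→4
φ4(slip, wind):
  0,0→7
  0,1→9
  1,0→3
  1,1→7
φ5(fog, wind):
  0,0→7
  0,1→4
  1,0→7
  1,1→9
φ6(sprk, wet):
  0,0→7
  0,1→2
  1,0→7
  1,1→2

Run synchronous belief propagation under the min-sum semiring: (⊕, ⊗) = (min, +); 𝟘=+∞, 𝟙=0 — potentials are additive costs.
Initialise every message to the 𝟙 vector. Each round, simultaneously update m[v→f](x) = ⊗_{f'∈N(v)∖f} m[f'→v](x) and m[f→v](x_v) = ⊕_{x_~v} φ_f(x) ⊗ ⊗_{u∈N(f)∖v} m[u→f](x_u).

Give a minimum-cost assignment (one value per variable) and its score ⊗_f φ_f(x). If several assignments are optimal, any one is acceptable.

assignment: (slip=0, snow=0, fog=0, sprk=1, ice=1, wind=1, cld=0, wet=1); score = 18

init: all messages = 𝟙 over 2 values
r1 m[φ0→slip] = [1, 7]
r1 m[φ0→ice] = [6, 1]
r1 m[φ1→slip] = [0, 3]
r1 m[φ1→sprk] = [1, 0]
r1 m[φ2→slip] = [0, 0]
r1 m[φ2→snow] = [0, 6]
r1 m[φ3→ice] = [1, 2]
r1 m[φ3→cld] = [1, 2]
r1 m[φ4→slip] = [7, 3]
r1 m[φ4→wind] = [3, 7]
r1 m[φ5→fog] = [4, 7]
r1 m[φ5→wind] = [7, 4]
r1 m[φ6→sprk] = [2, 2]
r1 m[φ6→wet] = [7, 2]
r1 m[slip→φ0] = [0, 0]
r1 m[slip→φ1] = [0, 0]
r1 m[slip→φ2] = [0, 0]
r1 m[slip→φ4] = [0, 0]
r1 m[snow→φ2] = [0, 0]
r1 m[fog→φ5] = [0, 0]
r1 m[sprk→φ1] = [0, 0]
r1 m[sprk→φ6] = [0, 0]
r1 m[ice→φ0] = [0, 0]
r1 m[ice→φ3] = [0, 0]
r1 m[wind→φ4] = [0, 0]
r1 m[wind→φ5] = [0, 0]
r1 m[cld→φ3] = [0, 0]
r1 m[wet→φ6] = [0, 0]
r2 m[φ0→slip] = [1, 7]
r2 m[φ0→ice] = [6, 1]
r2 m[φ1→slip] = [0, 3]
r2 m[φ1→sprk] = [1, 0]
r2 m[φ2→slip] = [0, 0]
r2 m[φ2→snow] = [0, 6]
r2 m[φ3→ice] = [1, 2]
r2 m[φ3→cld] = [1, 2]
r2 m[φ4→slip] = [7, 3]
r2 m[φ4→wind] = [3, 7]
r2 m[φ5→fog] = [4, 7]
r2 m[φ5→wind] = [7, 4]
r2 m[φ6→sprk] = [2, 2]
r2 m[φ6→wet] = [7, 2]
r2 m[slip→φ0] = [7, 6]
r2 m[slip→φ1] = [8, 10]
r2 m[slip→φ2] = [8, 13]
r2 m[slip→φ4] = [1, 10]
r2 m[snow→φ2] = [0, 0]
r2 m[fog→φ5] = [0, 0]
r2 m[sprk→φ1] = [2, 2]
r2 m[sprk→φ6] = [1, 0]
r2 m[ice→φ0] = [1, 2]
r2 m[ice→φ3] = [6, 1]
r2 m[wind→φ4] = [7, 4]
r2 m[wind→φ5] = [3, 7]
r2 m[cld→φ3] = [0, 0]
r2 m[wet→φ6] = [0, 0]
r3 m[φ0→slip] = [3, 8]
r3 m[φ0→ice] = [13, 8]
r3 m[φ1→slip] = [2, 5]
r3 m[φ1→sprk] = [9, 8]
r3 m[φ2→slip] = [0, 0]
r3 m[φ2→snow] = [8, 14]
r3 m[φ3→ice] = [1, 2]
r3 m[φ3→cld] = [3, 5]
r3 m[φ4→slip] = [13, 10]
r3 m[φ4→wind] = [8, 10]
r3 m[φ5→fog] = [10, 10]
r3 m[φ5→wind] = [7, 4]
r3 m[φ6→sprk] = [2, 2]
r3 m[φ6→wet] = [7, 2]
r3 m[slip→φ0] = [7, 6]
r3 m[slip→φ1] = [8, 10]
r3 m[slip→φ2] = [8, 13]
r3 m[slip→φ4] = [1, 10]
r3 m[snow→φ2] = [0, 0]
r3 m[fog→φ5] = [0, 0]
r3 m[sprk→φ1] = [2, 2]
r3 m[sprk→φ6] = [1, 0]
r3 m[ice→φ0] = [1, 2]
r3 m[ice→φ3] = [6, 1]
r3 m[wind→φ4] = [7, 4]
r3 m[wind→φ5] = [3, 7]
r3 m[cld→φ3] = [0, 0]
r3 m[wet→φ6] = [0, 0]
r4 m[φ0→slip] = [3, 8]
r4 m[φ0→ice] = [13, 8]
r4 m[φ1→slip] = [2, 5]
r4 m[φ1→sprk] = [9, 8]
r4 m[φ2→slip] = [0, 0]
r4 m[φ2→snow] = [8, 14]
r4 m[φ3→ice] = [1, 2]
r4 m[φ3→cld] = [3, 5]
r4 m[φ4→slip] = [13, 10]
r4 m[φ4→wind] = [8, 10]
r4 m[φ5→fog] = [10, 10]
r4 m[φ5→wind] = [7, 4]
r4 m[φ6→sprk] = [2, 2]
r4 m[φ6→wet] = [7, 2]
r4 m[slip→φ0] = [15, 15]
r4 m[slip→φ1] = [16, 18]
r4 m[slip→φ2] = [18, 23]
r4 m[slip→φ4] = [5, 13]
r4 m[snow→φ2] = [0, 0]
r4 m[fog→φ5] = [0, 0]
r4 m[sprk→φ1] = [2, 2]
r4 m[sprk→φ6] = [9, 8]
r4 m[ice→φ0] = [1, 2]
r4 m[ice→φ3] = [13, 8]
r4 m[wind→φ4] = [7, 4]
r4 m[wind→φ5] = [8, 10]
r4 m[cld→φ3] = [0, 0]
r4 m[wet→φ6] = [0, 0]
r5 m[φ0→slip] = [3, 8]
r5 m[φ0→ice] = [21, 16]
r5 m[φ1→slip] = [2, 5]
r5 m[φ1→sprk] = [17, 16]
r5 m[φ2→slip] = [0, 0]
r5 m[φ2→snow] = [18, 24]
r5 m[φ3→ice] = [1, 2]
r5 m[φ3→cld] = [10, 12]
r5 m[φ4→slip] = [13, 10]
r5 m[φ4→wind] = [12, 14]
r5 m[φ5→fog] = [14, 15]
r5 m[φ5→wind] = [7, 4]
r5 m[φ6→sprk] = [2, 2]
r5 m[φ6→wet] = [15, 10]
r5 m[slip→φ0] = [15, 15]
r5 m[slip→φ1] = [16, 18]
r5 m[slip→φ2] = [18, 23]
r5 m[slip→φ4] = [5, 13]
r5 m[snow→φ2] = [0, 0]
r5 m[fog→φ5] = [0, 0]
r5 m[sprk→φ1] = [2, 2]
r5 m[sprk→φ6] = [9, 8]
r5 m[ice→φ0] = [1, 2]
r5 m[ice→φ3] = [13, 8]
r5 m[wind→φ4] = [7, 4]
r5 m[wind→φ5] = [8, 10]
r5 m[cld→φ3] = [0, 0]
r5 m[wet→φ6] = [0, 0]
r6 m[φ0→slip] = [3, 8]
r6 m[φ0→ice] = [21, 16]
r6 m[φ1→slip] = [2, 5]
r6 m[φ1→sprk] = [17, 16]
r6 m[φ2→slip] = [0, 0]
r6 m[φ2→snow] = [18, 24]
r6 m[φ3→ice] = [1, 2]
r6 m[φ3→cld] = [10, 12]
r6 m[φ4→slip] = [13, 10]
r6 m[φ4→wind] = [12, 14]
r6 m[φ5→fog] = [14, 15]
r6 m[φ5→wind] = [7, 4]
r6 m[φ6→sprk] = [2, 2]
r6 m[φ6→wet] = [15, 10]
r6 m[slip→φ0] = [15, 15]
r6 m[slip→φ1] = [16, 18]
r6 m[slip→φ2] = [18, 23]
r6 m[slip→φ4] = [5, 13]
r6 m[snow→φ2] = [0, 0]
r6 m[fog→φ5] = [0, 0]
r6 m[sprk→φ1] = [2, 2]
r6 m[sprk→φ6] = [17, 16]
r6 m[ice→φ0] = [1, 2]
r6 m[ice→φ3] = [21, 16]
r6 m[wind→φ4] = [7, 4]
r6 m[wind→φ5] = [12, 14]
r6 m[cld→φ3] = [0, 0]
r6 m[wet→φ6] = [0, 0]
r7 m[φ0→slip] = [3, 8]
r7 m[φ0→ice] = [21, 16]
r7 m[φ1→slip] = [2, 5]
r7 m[φ1→sprk] = [17, 16]
r7 m[φ2→slip] = [0, 0]
r7 m[φ2→snow] = [18, 24]
r7 m[φ3→ice] = [1, 2]
r7 m[φ3→cld] = [18, 20]
r7 m[φ4→slip] = [13, 10]
r7 m[φ4→wind] = [12, 14]
r7 m[φ5→fog] = [18, 19]
r7 m[φ5→wind] = [7, 4]
r7 m[φ6→sprk] = [2, 2]
r7 m[φ6→wet] = [23, 18]
r7 m[slip→φ0] = [15, 15]
r7 m[slip→φ1] = [16, 18]
r7 m[slip→φ2] = [18, 23]
r7 m[slip→φ4] = [5, 13]
r7 m[snow→φ2] = [0, 0]
r7 m[fog→φ5] = [0, 0]
r7 m[sprk→φ1] = [2, 2]
r7 m[sprk→φ6] = [17, 16]
r7 m[ice→φ0] = [1, 2]
r7 m[ice→φ3] = [21, 16]
r7 m[wind→φ4] = [7, 4]
r7 m[wind→φ5] = [12, 14]
r7 m[cld→φ3] = [0, 0]
r7 m[wet→φ6] = [0, 0]
r8 m[φ0→slip] = [3, 8]
r8 m[φ0→ice] = [21, 16]
r8 m[φ1→slip] = [2, 5]
r8 m[φ1→sprk] = [17, 16]
r8 m[φ2→slip] = [0, 0]
r8 m[φ2→snow] = [18, 24]
r8 m[φ3→ice] = [1, 2]
r8 m[φ3→cld] = [18, 20]
r8 m[φ4→slip] = [13, 10]
r8 m[φ4→wind] = [12, 14]
r8 m[φ5→fog] = [18, 19]
r8 m[φ5→wind] = [7, 4]
r8 m[φ6→sprk] = [2, 2]
r8 m[φ6→wet] = [23, 18]
r8 m[slip→φ0] = [15, 15]
r8 m[slip→φ1] = [16, 18]
r8 m[slip→φ2] = [18, 23]
r8 m[slip→φ4] = [5, 13]
r8 m[snow→φ2] = [0, 0]
r8 m[fog→φ5] = [0, 0]
r8 m[sprk→φ1] = [2, 2]
r8 m[sprk→φ6] = [17, 16]
r8 m[ice→φ0] = [1, 2]
r8 m[ice→φ3] = [21, 16]
r8 m[wind→φ4] = [7, 4]
r8 m[wind→φ5] = [12, 14]
r8 m[cld→φ3] = [0, 0]
r8 m[wet→φ6] = [0, 0]
fixed point reached at round 8
traceback from slip: (slip=0, snow=0, fog=0, sprk=1, ice=1, wind=1, cld=0, wet=1), score=18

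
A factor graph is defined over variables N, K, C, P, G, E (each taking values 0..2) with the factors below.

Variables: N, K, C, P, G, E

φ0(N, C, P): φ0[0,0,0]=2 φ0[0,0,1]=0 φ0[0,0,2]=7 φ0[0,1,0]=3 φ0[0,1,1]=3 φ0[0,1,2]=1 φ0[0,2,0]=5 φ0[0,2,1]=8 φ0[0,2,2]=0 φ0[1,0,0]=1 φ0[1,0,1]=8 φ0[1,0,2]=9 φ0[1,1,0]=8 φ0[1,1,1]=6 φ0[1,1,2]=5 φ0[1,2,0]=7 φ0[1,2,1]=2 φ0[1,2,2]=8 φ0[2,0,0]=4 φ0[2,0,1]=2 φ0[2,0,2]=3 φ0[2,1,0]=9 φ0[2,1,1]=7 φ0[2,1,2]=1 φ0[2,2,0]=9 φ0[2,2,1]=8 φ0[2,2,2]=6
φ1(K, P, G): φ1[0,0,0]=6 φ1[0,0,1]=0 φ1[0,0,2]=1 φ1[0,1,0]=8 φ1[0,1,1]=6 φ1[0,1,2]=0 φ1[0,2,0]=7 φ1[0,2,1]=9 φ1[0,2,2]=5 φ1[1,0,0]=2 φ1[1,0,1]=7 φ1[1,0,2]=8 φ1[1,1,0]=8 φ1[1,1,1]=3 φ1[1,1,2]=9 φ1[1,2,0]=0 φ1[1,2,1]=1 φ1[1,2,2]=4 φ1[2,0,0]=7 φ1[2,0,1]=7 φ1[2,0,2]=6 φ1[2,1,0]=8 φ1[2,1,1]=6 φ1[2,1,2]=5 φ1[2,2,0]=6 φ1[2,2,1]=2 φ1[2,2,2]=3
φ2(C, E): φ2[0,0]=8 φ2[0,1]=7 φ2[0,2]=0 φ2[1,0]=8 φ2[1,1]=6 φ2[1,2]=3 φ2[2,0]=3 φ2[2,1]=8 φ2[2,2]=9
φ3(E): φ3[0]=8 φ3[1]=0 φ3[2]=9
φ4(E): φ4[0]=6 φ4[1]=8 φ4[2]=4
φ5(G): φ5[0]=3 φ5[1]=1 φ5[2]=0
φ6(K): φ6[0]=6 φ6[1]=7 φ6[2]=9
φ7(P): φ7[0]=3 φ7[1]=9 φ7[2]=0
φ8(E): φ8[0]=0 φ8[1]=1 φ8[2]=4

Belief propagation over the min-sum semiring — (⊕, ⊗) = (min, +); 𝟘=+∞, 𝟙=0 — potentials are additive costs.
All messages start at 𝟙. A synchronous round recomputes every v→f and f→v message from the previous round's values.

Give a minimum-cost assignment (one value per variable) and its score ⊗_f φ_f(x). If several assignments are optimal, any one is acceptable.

init: all messages = 𝟙 over 3 values
r1 m[φ0→N] = [0, 1, 1]
r1 m[φ0→C] = [0, 1, 0]
r1 m[φ0→P] = [1, 0, 0]
r1 m[φ1→K] = [0, 0, 2]
r1 m[φ1→P] = [0, 0, 0]
r1 m[φ1→G] = [0, 0, 0]
r1 m[φ2→C] = [0, 3, 3]
r1 m[φ2→E] = [3, 6, 0]
r1 m[φ3→E] = [8, 0, 9]
r1 m[φ4→E] = [6, 8, 4]
r1 m[φ5→G] = [3, 1, 0]
r1 m[φ6→K] = [6, 7, 9]
r1 m[φ7→P] = [3, 9, 0]
r1 m[φ8→E] = [0, 1, 4]
r1 m[N→φ0] = [0, 0, 0]
r1 m[K→φ1] = [0, 0, 0]
r1 m[K→φ6] = [0, 0, 0]
r1 m[C→φ0] = [0, 0, 0]
r1 m[C→φ2] = [0, 0, 0]
r1 m[P→φ0] = [0, 0, 0]
r1 m[P→φ1] = [0, 0, 0]
r1 m[P→φ7] = [0, 0, 0]
r1 m[G→φ1] = [0, 0, 0]
r1 m[G→φ5] = [0, 0, 0]
r1 m[E→φ2] = [0, 0, 0]
r1 m[E→φ3] = [0, 0, 0]
r1 m[E→φ4] = [0, 0, 0]
r1 m[E→φ8] = [0, 0, 0]
r2 m[φ0→N] = [0, 1, 1]
r2 m[φ0→C] = [0, 1, 0]
r2 m[φ0→P] = [1, 0, 0]
r2 m[φ1→K] = [0, 0, 2]
r2 m[φ1→P] = [0, 0, 0]
r2 m[φ1→G] = [0, 0, 0]
r2 m[φ2→C] = [0, 3, 3]
r2 m[φ2→E] = [3, 6, 0]
r2 m[φ3→E] = [8, 0, 9]
r2 m[φ4→E] = [6, 8, 4]
r2 m[φ5→G] = [3, 1, 0]
r2 m[φ6→K] = [6, 7, 9]
r2 m[φ7→P] = [3, 9, 0]
r2 m[φ8→E] = [0, 1, 4]
r2 m[N→φ0] = [0, 0, 0]
r2 m[K→φ1] = [6, 7, 9]
r2 m[K→φ6] = [0, 0, 2]
r2 m[C→φ0] = [0, 3, 3]
r2 m[C→φ2] = [0, 1, 0]
r2 m[P→φ0] = [3, 9, 0]
r2 m[P→φ1] = [4, 9, 0]
r2 m[P→φ7] = [1, 0, 0]
r2 m[G→φ1] = [3, 1, 0]
r2 m[G→φ5] = [0, 0, 0]
r2 m[E→φ2] = [14, 9, 17]
r2 m[E→φ3] = [9, 15, 8]
r2 m[E→φ4] = [11, 7, 13]
r2 m[E→φ8] = [17, 14, 13]
r3 m[φ0→N] = [3, 4, 3]
r3 m[φ0→C] = [3, 1, 0]
r3 m[φ0→P] = [1, 0, 3]
r3 m[φ1→K] = [5, 2, 3]
r3 m[φ1→P] = [7, 6, 9]
r3 m[φ1→G] = [7, 8, 11]
r3 m[φ2→C] = [16, 15, 17]
r3 m[φ2→E] = [3, 7, 0]
r3 m[φ3→E] = [8, 0, 9]
r3 m[φ4→E] = [6, 8, 4]
r3 m[φ5→G] = [3, 1, 0]
r3 m[φ6→K] = [6, 7, 9]
r3 m[φ7→P] = [3, 9, 0]
r3 m[φ8→E] = [0, 1, 4]
r3 m[N→φ0] = [0, 0, 0]
r3 m[K→φ1] = [6, 7, 9]
r3 m[K→φ6] = [0, 0, 2]
r3 m[C→φ0] = [0, 3, 3]
r3 m[C→φ2] = [0, 1, 0]
r3 m[P→φ0] = [3, 9, 0]
r3 m[P→φ1] = [4, 9, 0]
r3 m[P→φ7] = [1, 0, 0]
r3 m[G→φ1] = [3, 1, 0]
r3 m[G→φ5] = [0, 0, 0]
r3 m[E→φ2] = [14, 9, 17]
r3 m[E→φ3] = [9, 15, 8]
r3 m[E→φ4] = [11, 7, 13]
r3 m[E→φ8] = [17, 14, 13]
r4 m[φ0→N] = [3, 4, 3]
r4 m[φ0→C] = [3, 1, 0]
r4 m[φ0→P] = [1, 0, 3]
r4 m[φ1→K] = [5, 2, 3]
r4 m[φ1→P] = [7, 6, 9]
r4 m[φ1→G] = [7, 8, 11]
r4 m[φ2→C] = [16, 15, 17]
r4 m[φ2→E] = [3, 7, 0]
r4 m[φ3→E] = [8, 0, 9]
r4 m[φ4→E] = [6, 8, 4]
r4 m[φ5→G] = [3, 1, 0]
r4 m[φ6→K] = [6, 7, 9]
r4 m[φ7→P] = [3, 9, 0]
r4 m[φ8→E] = [0, 1, 4]
r4 m[N→φ0] = [0, 0, 0]
r4 m[K→φ1] = [6, 7, 9]
r4 m[K→φ6] = [5, 2, 3]
r4 m[C→φ0] = [16, 15, 17]
r4 m[C→φ2] = [3, 1, 0]
r4 m[P→φ0] = [10, 15, 9]
r4 m[P→φ1] = [4, 9, 3]
r4 m[P→φ7] = [8, 6, 12]
r4 m[G→φ1] = [3, 1, 0]
r4 m[G→φ5] = [7, 8, 11]
r4 m[E→φ2] = [14, 9, 17]
r4 m[E→φ3] = [9, 16, 8]
r4 m[E→φ4] = [11, 8, 13]
r4 m[E→φ8] = [17, 15, 13]
r5 m[φ0→N] = [25, 27, 25]
r5 m[φ0→C] = [11, 10, 9]
r5 m[φ0→P] = [17, 16, 16]
r5 m[φ1→K] = [5, 5, 6]
r5 m[φ1→P] = [7, 6, 9]
r5 m[φ1→G] = [10, 10, 11]
r5 m[φ2→C] = [16, 15, 17]
r5 m[φ2→E] = [3, 7, 3]
r5 m[φ3→E] = [8, 0, 9]
r5 m[φ4→E] = [6, 8, 4]
r5 m[φ5→G] = [3, 1, 0]
r5 m[φ6→K] = [6, 7, 9]
r5 m[φ7→P] = [3, 9, 0]
r5 m[φ8→E] = [0, 1, 4]
r5 m[N→φ0] = [0, 0, 0]
r5 m[K→φ1] = [6, 7, 9]
r5 m[K→φ6] = [5, 2, 3]
r5 m[C→φ0] = [16, 15, 17]
r5 m[C→φ2] = [3, 1, 0]
r5 m[P→φ0] = [10, 15, 9]
r5 m[P→φ1] = [4, 9, 3]
r5 m[P→φ7] = [8, 6, 12]
r5 m[G→φ1] = [3, 1, 0]
r5 m[G→φ5] = [7, 8, 11]
r5 m[E→φ2] = [14, 9, 17]
r5 m[E→φ3] = [9, 16, 8]
r5 m[E→φ4] = [11, 8, 13]
r5 m[E→φ8] = [17, 15, 13]
r6 m[φ0→N] = [25, 27, 25]
r6 m[φ0→C] = [11, 10, 9]
r6 m[φ0→P] = [17, 16, 16]
r6 m[φ1→K] = [5, 5, 6]
r6 m[φ1→P] = [7, 6, 9]
r6 m[φ1→G] = [10, 10, 11]
r6 m[φ2→C] = [16, 15, 17]
r6 m[φ2→E] = [3, 7, 3]
r6 m[φ3→E] = [8, 0, 9]
r6 m[φ4→E] = [6, 8, 4]
r6 m[φ5→G] = [3, 1, 0]
r6 m[φ6→K] = [6, 7, 9]
r6 m[φ7→P] = [3, 9, 0]
r6 m[φ8→E] = [0, 1, 4]
r6 m[N→φ0] = [0, 0, 0]
r6 m[K→φ1] = [6, 7, 9]
r6 m[K→φ6] = [5, 5, 6]
r6 m[C→φ0] = [16, 15, 17]
r6 m[C→φ2] = [11, 10, 9]
r6 m[P→φ0] = [10, 15, 9]
r6 m[P→φ1] = [20, 25, 16]
r6 m[P→φ7] = [24, 22, 25]
r6 m[G→φ1] = [3, 1, 0]
r6 m[G→φ5] = [10, 10, 11]
r6 m[E→φ2] = [14, 9, 17]
r6 m[E→φ3] = [9, 16, 11]
r6 m[E→φ4] = [11, 8, 16]
r6 m[E→φ8] = [17, 15, 16]
r7 m[φ0→N] = [25, 27, 25]
r7 m[φ0→C] = [11, 10, 9]
r7 m[φ0→P] = [17, 16, 16]
r7 m[φ1→K] = [21, 18, 19]
r7 m[φ1→P] = [7, 6, 9]
r7 m[φ1→G] = [23, 24, 27]
r7 m[φ2→C] = [16, 15, 17]
r7 m[φ2→E] = [12, 16, 11]
r7 m[φ3→E] = [8, 0, 9]
r7 m[φ4→E] = [6, 8, 4]
r7 m[φ5→G] = [3, 1, 0]
r7 m[φ6→K] = [6, 7, 9]
r7 m[φ7→P] = [3, 9, 0]
r7 m[φ8→E] = [0, 1, 4]
r7 m[N→φ0] = [0, 0, 0]
r7 m[K→φ1] = [6, 7, 9]
r7 m[K→φ6] = [5, 5, 6]
r7 m[C→φ0] = [16, 15, 17]
r7 m[C→φ2] = [11, 10, 9]
r7 m[P→φ0] = [10, 15, 9]
r7 m[P→φ1] = [20, 25, 16]
r7 m[P→φ7] = [24, 22, 25]
r7 m[G→φ1] = [3, 1, 0]
r7 m[G→φ5] = [10, 10, 11]
r7 m[E→φ2] = [14, 9, 17]
r7 m[E→φ3] = [9, 16, 11]
r7 m[E→φ4] = [11, 8, 16]
r7 m[E→φ8] = [17, 15, 16]
r8 m[φ0→N] = [25, 27, 25]
r8 m[φ0→C] = [11, 10, 9]
r8 m[φ0→P] = [17, 16, 16]
r8 m[φ1→K] = [21, 18, 19]
r8 m[φ1→P] = [7, 6, 9]
r8 m[φ1→G] = [23, 24, 27]
r8 m[φ2→C] = [16, 15, 17]
r8 m[φ2→E] = [12, 16, 11]
r8 m[φ3→E] = [8, 0, 9]
r8 m[φ4→E] = [6, 8, 4]
r8 m[φ5→G] = [3, 1, 0]
r8 m[φ6→K] = [6, 7, 9]
r8 m[φ7→P] = [3, 9, 0]
r8 m[φ8→E] = [0, 1, 4]
r8 m[N→φ0] = [0, 0, 0]
r8 m[K→φ1] = [6, 7, 9]
r8 m[K→φ6] = [21, 18, 19]
r8 m[C→φ0] = [16, 15, 17]
r8 m[C→φ2] = [11, 10, 9]
r8 m[P→φ0] = [10, 15, 9]
r8 m[P→φ1] = [20, 25, 16]
r8 m[P→φ7] = [24, 22, 25]
r8 m[G→φ1] = [3, 1, 0]
r8 m[G→φ5] = [23, 24, 27]
r8 m[E→φ2] = [14, 9, 17]
r8 m[E→φ3] = [18, 25, 19]
r8 m[E→φ4] = [20, 17, 24]
r8 m[E→φ8] = [26, 24, 24]
r9 m[φ0→N] = [25, 27, 25]
r9 m[φ0→C] = [11, 10, 9]
r9 m[φ0→P] = [17, 16, 16]
r9 m[φ1→K] = [21, 18, 19]
r9 m[φ1→P] = [7, 6, 9]
r9 m[φ1→G] = [23, 24, 27]
r9 m[φ2→C] = [16, 15, 17]
r9 m[φ2→E] = [12, 16, 11]
r9 m[φ3→E] = [8, 0, 9]
r9 m[φ4→E] = [6, 8, 4]
r9 m[φ5→G] = [3, 1, 0]
r9 m[φ6→K] = [6, 7, 9]
r9 m[φ7→P] = [3, 9, 0]
r9 m[φ8→E] = [0, 1, 4]
r9 m[N→φ0] = [0, 0, 0]
r9 m[K→φ1] = [6, 7, 9]
r9 m[K→φ6] = [21, 18, 19]
r9 m[C→φ0] = [16, 15, 17]
r9 m[C→φ2] = [11, 10, 9]
r9 m[P→φ0] = [10, 15, 9]
r9 m[P→φ1] = [20, 25, 16]
r9 m[P→φ7] = [24, 22, 25]
r9 m[G→φ1] = [3, 1, 0]
r9 m[G→φ5] = [23, 24, 27]
r9 m[E→φ2] = [14, 9, 17]
r9 m[E→φ3] = [18, 25, 19]
r9 m[E→φ4] = [20, 17, 24]
r9 m[E→φ8] = [26, 24, 24]
fixed point reached at round 9
traceback from N: (N=0, K=1, C=1, P=2, G=1, E=1), score=25

assignment: (N=0, K=1, C=1, P=2, G=1, E=1); score = 25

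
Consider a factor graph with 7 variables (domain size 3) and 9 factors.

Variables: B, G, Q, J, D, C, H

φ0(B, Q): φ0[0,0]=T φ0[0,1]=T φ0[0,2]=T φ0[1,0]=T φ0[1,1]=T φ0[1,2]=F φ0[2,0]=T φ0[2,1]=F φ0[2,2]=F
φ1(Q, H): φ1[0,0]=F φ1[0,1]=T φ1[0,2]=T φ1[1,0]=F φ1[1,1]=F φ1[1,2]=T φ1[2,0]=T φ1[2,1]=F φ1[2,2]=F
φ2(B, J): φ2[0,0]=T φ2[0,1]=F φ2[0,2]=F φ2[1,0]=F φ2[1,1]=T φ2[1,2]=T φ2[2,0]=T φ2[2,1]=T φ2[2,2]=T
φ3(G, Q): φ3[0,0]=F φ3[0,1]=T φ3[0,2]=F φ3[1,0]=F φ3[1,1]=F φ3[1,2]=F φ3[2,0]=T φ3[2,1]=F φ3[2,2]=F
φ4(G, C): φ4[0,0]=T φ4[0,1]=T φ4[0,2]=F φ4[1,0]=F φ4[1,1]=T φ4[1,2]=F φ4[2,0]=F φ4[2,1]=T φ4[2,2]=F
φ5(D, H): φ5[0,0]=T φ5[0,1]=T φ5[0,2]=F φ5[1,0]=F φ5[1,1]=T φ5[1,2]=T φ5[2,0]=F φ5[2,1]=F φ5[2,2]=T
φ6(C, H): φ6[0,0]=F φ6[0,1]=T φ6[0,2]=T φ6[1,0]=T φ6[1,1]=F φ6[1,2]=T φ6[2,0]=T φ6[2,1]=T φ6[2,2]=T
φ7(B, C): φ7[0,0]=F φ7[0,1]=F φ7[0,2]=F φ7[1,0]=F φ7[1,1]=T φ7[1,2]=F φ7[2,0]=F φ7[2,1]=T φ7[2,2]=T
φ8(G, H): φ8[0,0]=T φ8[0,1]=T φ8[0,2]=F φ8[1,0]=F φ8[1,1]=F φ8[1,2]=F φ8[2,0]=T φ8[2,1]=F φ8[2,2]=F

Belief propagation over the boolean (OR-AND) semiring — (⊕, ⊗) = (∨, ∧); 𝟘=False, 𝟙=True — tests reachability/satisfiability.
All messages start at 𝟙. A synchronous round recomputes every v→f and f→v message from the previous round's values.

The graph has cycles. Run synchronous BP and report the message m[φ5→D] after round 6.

init: all messages = 𝟙 over 3 values
r1 m[φ0→B] = [T, T, T]
r1 m[φ0→Q] = [T, T, T]
r1 m[φ1→Q] = [T, T, T]
r1 m[φ1→H] = [T, T, T]
r1 m[φ2→B] = [T, T, T]
r1 m[φ2→J] = [T, T, T]
r1 m[φ3→G] = [T, F, T]
r1 m[φ3→Q] = [T, T, F]
r1 m[φ4→G] = [T, T, T]
r1 m[φ4→C] = [T, T, F]
r1 m[φ5→D] = [T, T, T]
r1 m[φ5→H] = [T, T, T]
r1 m[φ6→C] = [T, T, T]
r1 m[φ6→H] = [T, T, T]
r1 m[φ7→B] = [F, T, T]
r1 m[φ7→C] = [F, T, T]
r1 m[φ8→G] = [T, F, T]
r1 m[φ8→H] = [T, T, F]
r1 m[B→φ0] = [T, T, T]
r1 m[B→φ2] = [T, T, T]
r1 m[B→φ7] = [T, T, T]
r1 m[G→φ3] = [T, T, T]
r1 m[G→φ4] = [T, T, T]
r1 m[G→φ8] = [T, T, T]
r1 m[Q→φ0] = [T, T, T]
r1 m[Q→φ1] = [T, T, T]
r1 m[Q→φ3] = [T, T, T]
r1 m[J→φ2] = [T, T, T]
r1 m[D→φ5] = [T, T, T]
r1 m[C→φ4] = [T, T, T]
r1 m[C→φ6] = [T, T, T]
r1 m[C→φ7] = [T, T, T]
r1 m[H→φ1] = [T, T, T]
r1 m[H→φ5] = [T, T, T]
r1 m[H→φ6] = [T, T, T]
r1 m[H→φ8] = [T, T, T]
r2 m[φ0→B] = [T, T, T]
r2 m[φ0→Q] = [T, T, T]
r2 m[φ1→Q] = [T, T, T]
r2 m[φ1→H] = [T, T, T]
r2 m[φ2→B] = [T, T, T]
r2 m[φ2→J] = [T, T, T]
r2 m[φ3→G] = [T, F, T]
r2 m[φ3→Q] = [T, T, F]
r2 m[φ4→G] = [T, T, T]
r2 m[φ4→C] = [T, T, F]
r2 m[φ5→D] = [T, T, T]
r2 m[φ5→H] = [T, T, T]
r2 m[φ6→C] = [T, T, T]
r2 m[φ6→H] = [T, T, T]
r2 m[φ7→B] = [F, T, T]
r2 m[φ7→C] = [F, T, T]
r2 m[φ8→G] = [T, F, T]
r2 m[φ8→H] = [T, T, F]
r2 m[B→φ0] = [F, T, T]
r2 m[B→φ2] = [F, T, T]
r2 m[B→φ7] = [T, T, T]
r2 m[G→φ3] = [T, F, T]
r2 m[G→φ4] = [T, F, T]
r2 m[G→φ8] = [T, F, T]
r2 m[Q→φ0] = [T, T, F]
r2 m[Q→φ1] = [T, T, F]
r2 m[Q→φ3] = [T, T, T]
r2 m[J→φ2] = [T, T, T]
r2 m[D→φ5] = [T, T, T]
r2 m[C→φ4] = [F, T, T]
r2 m[C→φ6] = [F, T, F]
r2 m[C→φ7] = [T, T, F]
r2 m[H→φ1] = [T, T, F]
r2 m[H→φ5] = [T, T, F]
r2 m[H→φ6] = [T, T, F]
r2 m[H→φ8] = [T, T, T]
r3 m[φ0→B] = [T, T, T]
r3 m[φ0→Q] = [T, T, F]
r3 m[φ1→Q] = [T, F, T]
r3 m[φ1→H] = [F, T, T]
r3 m[φ2→B] = [T, T, T]
r3 m[φ2→J] = [T, T, T]
r3 m[φ3→G] = [T, F, T]
r3 m[φ3→Q] = [T, T, F]
r3 m[φ4→G] = [T, T, T]
r3 m[φ4→C] = [T, T, F]
r3 m[φ5→D] = [T, T, F]
r3 m[φ5→H] = [T, T, T]
r3 m[φ6→C] = [T, T, T]
r3 m[φ6→H] = [T, F, T]
r3 m[φ7→B] = [F, T, T]
r3 m[φ7→C] = [F, T, T]
r3 m[φ8→G] = [T, F, T]
r3 m[φ8→H] = [T, T, F]
r3 m[B→φ0] = [F, T, T]
r3 m[B→φ2] = [F, T, T]
r3 m[B→φ7] = [T, T, T]
r3 m[G→φ3] = [T, F, T]
r3 m[G→φ4] = [T, F, T]
r3 m[G→φ8] = [T, F, T]
r3 m[Q→φ0] = [T, T, F]
r3 m[Q→φ1] = [T, T, F]
r3 m[Q→φ3] = [T, T, T]
r3 m[J→φ2] = [T, T, T]
r3 m[D→φ5] = [T, T, T]
r3 m[C→φ4] = [F, T, T]
r3 m[C→φ6] = [F, T, F]
r3 m[C→φ7] = [T, T, F]
r3 m[H→φ1] = [T, T, F]
r3 m[H→φ5] = [T, T, F]
r3 m[H→φ6] = [T, T, F]
r3 m[H→φ8] = [T, T, T]
r4 m[φ0→B] = [T, T, T]
r4 m[φ0→Q] = [T, T, F]
r4 m[φ1→Q] = [T, F, T]
r4 m[φ1→H] = [F, T, T]
r4 m[φ2→B] = [T, T, T]
r4 m[φ2→J] = [T, T, T]
r4 m[φ3→G] = [T, F, T]
r4 m[φ3→Q] = [T, T, F]
r4 m[φ4→G] = [T, T, T]
r4 m[φ4→C] = [T, T, F]
r4 m[φ5→D] = [T, T, F]
r4 m[φ5→H] = [T, T, T]
r4 m[φ6→C] = [T, T, T]
r4 m[φ6→H] = [T, F, T]
r4 m[φ7→B] = [F, T, T]
r4 m[φ7→C] = [F, T, T]
r4 m[φ8→G] = [T, F, T]
r4 m[φ8→H] = [T, T, F]
r4 m[B→φ0] = [F, T, T]
r4 m[B→φ2] = [F, T, T]
r4 m[B→φ7] = [T, T, T]
r4 m[G→φ3] = [T, F, T]
r4 m[G→φ4] = [T, F, T]
r4 m[G→φ8] = [T, F, T]
r4 m[Q→φ0] = [T, F, F]
r4 m[Q→φ1] = [T, T, F]
r4 m[Q→φ3] = [T, F, F]
r4 m[J→φ2] = [T, T, T]
r4 m[D→φ5] = [T, T, T]
r4 m[C→φ4] = [F, T, T]
r4 m[C→φ6] = [F, T, F]
r4 m[C→φ7] = [T, T, F]
r4 m[H→φ1] = [T, F, F]
r4 m[H→φ5] = [F, F, F]
r4 m[H→φ6] = [F, T, F]
r4 m[H→φ8] = [F, F, T]
r5 m[φ0→B] = [T, T, T]
r5 m[φ0→Q] = [T, T, F]
r5 m[φ1→Q] = [F, F, T]
r5 m[φ1→H] = [F, T, T]
r5 m[φ2→B] = [T, T, T]
r5 m[φ2→J] = [T, T, T]
r5 m[φ3→G] = [F, F, T]
r5 m[φ3→Q] = [T, T, F]
r5 m[φ4→G] = [T, T, T]
r5 m[φ4→C] = [T, T, F]
r5 m[φ5→D] = [F, F, F]
r5 m[φ5→H] = [T, T, T]
r5 m[φ6→C] = [T, F, T]
r5 m[φ6→H] = [T, F, T]
r5 m[φ7→B] = [F, T, T]
r5 m[φ7→C] = [F, T, T]
r5 m[φ8→G] = [F, F, F]
r5 m[φ8→H] = [T, T, F]
r5 m[B→φ0] = [F, T, T]
r5 m[B→φ2] = [F, T, T]
r5 m[B→φ7] = [T, T, T]
r5 m[G→φ3] = [T, F, T]
r5 m[G→φ4] = [T, F, T]
r5 m[G→φ8] = [T, F, T]
r5 m[Q→φ0] = [T, F, F]
r5 m[Q→φ1] = [T, T, F]
r5 m[Q→φ3] = [T, F, F]
r5 m[J→φ2] = [T, T, T]
r5 m[D→φ5] = [T, T, T]
r5 m[C→φ4] = [F, T, T]
r5 m[C→φ6] = [F, T, F]
r5 m[C→φ7] = [T, T, F]
r5 m[H→φ1] = [T, F, F]
r5 m[H→φ5] = [F, F, F]
r5 m[H→φ6] = [F, T, F]
r5 m[H→φ8] = [F, F, T]
r6 m[φ0→B] = [T, T, T]
r6 m[φ0→Q] = [T, T, F]
r6 m[φ1→Q] = [F, F, T]
r6 m[φ1→H] = [F, T, T]
r6 m[φ2→B] = [T, T, T]
r6 m[φ2→J] = [T, T, T]
r6 m[φ3→G] = [F, F, T]
r6 m[φ3→Q] = [T, T, F]
r6 m[φ4→G] = [T, T, T]
r6 m[φ4→C] = [T, T, F]
r6 m[φ5→D] = [F, F, F]
r6 m[φ5→H] = [T, T, T]
r6 m[φ6→C] = [T, F, T]
r6 m[φ6→H] = [T, F, T]
r6 m[φ7→B] = [F, T, T]
r6 m[φ7→C] = [F, T, T]
r6 m[φ8→G] = [F, F, F]
r6 m[φ8→H] = [T, T, F]
r6 m[B→φ0] = [F, T, T]
r6 m[B→φ2] = [F, T, T]
r6 m[B→φ7] = [T, T, T]
r6 m[G→φ3] = [F, F, F]
r6 m[G→φ4] = [F, F, F]
r6 m[G→φ8] = [F, F, T]
r6 m[Q→φ0] = [F, F, F]
r6 m[Q→φ1] = [T, T, F]
r6 m[Q→φ3] = [F, F, F]
r6 m[J→φ2] = [T, T, T]
r6 m[D→φ5] = [T, T, T]
r6 m[C→φ4] = [F, F, T]
r6 m[C→φ6] = [F, T, F]
r6 m[C→φ7] = [T, F, F]
r6 m[H→φ1] = [T, F, F]
r6 m[H→φ5] = [F, F, F]
r6 m[H→φ6] = [F, T, F]
r6 m[H→φ8] = [F, F, T]

message @ round 6 = [F, F, F]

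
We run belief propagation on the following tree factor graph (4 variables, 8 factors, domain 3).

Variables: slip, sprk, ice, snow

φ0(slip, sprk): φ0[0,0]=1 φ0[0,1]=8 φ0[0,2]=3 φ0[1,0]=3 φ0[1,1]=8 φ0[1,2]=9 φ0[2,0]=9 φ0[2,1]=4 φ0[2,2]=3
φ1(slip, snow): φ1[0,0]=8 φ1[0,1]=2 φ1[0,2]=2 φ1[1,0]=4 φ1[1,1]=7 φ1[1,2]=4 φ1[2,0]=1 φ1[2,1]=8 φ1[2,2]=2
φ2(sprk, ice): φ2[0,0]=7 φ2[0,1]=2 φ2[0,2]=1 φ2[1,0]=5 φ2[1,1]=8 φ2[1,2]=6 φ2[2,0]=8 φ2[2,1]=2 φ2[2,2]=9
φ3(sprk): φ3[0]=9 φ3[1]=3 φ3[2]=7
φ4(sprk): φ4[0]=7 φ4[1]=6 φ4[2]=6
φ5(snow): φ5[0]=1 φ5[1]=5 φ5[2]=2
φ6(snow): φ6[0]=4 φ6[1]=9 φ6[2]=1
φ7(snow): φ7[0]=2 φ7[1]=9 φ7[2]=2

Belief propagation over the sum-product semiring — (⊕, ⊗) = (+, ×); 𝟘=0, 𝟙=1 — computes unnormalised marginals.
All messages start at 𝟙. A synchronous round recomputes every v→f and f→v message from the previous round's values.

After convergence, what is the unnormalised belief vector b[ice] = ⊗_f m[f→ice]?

b[ice] = [33898491, 14328270, 21606615]

init: all messages = 𝟙 over 3 values
r1 m[φ0→slip] = [12, 20, 16]
r1 m[φ0→sprk] = [13, 20, 15]
r1 m[φ1→slip] = [12, 15, 11]
r1 m[φ1→snow] = [13, 17, 8]
r1 m[φ2→sprk] = [10, 19, 19]
r1 m[φ2→ice] = [20, 12, 16]
r1 m[φ3→sprk] = [9, 3, 7]
r1 m[φ4→sprk] = [7, 6, 6]
r1 m[φ5→snow] = [1, 5, 2]
r1 m[φ6→snow] = [4, 9, 1]
r1 m[φ7→snow] = [2, 9, 2]
r1 m[slip→φ0] = [1, 1, 1]
r1 m[slip→φ1] = [1, 1, 1]
r1 m[sprk→φ0] = [1, 1, 1]
r1 m[sprk→φ2] = [1, 1, 1]
r1 m[sprk→φ3] = [1, 1, 1]
r1 m[sprk→φ4] = [1, 1, 1]
r1 m[ice→φ2] = [1, 1, 1]
r1 m[snow→φ1] = [1, 1, 1]
r1 m[snow→φ5] = [1, 1, 1]
r1 m[snow→φ6] = [1, 1, 1]
r1 m[snow→φ7] = [1, 1, 1]
r2 m[φ0→slip] = [12, 20, 16]
r2 m[φ0→sprk] = [13, 20, 15]
r2 m[φ1→slip] = [12, 15, 11]
r2 m[φ1→snow] = [13, 17, 8]
r2 m[φ2→sprk] = [10, 19, 19]
r2 m[φ2→ice] = [20, 12, 16]
r2 m[φ3→sprk] = [9, 3, 7]
r2 m[φ4→sprk] = [7, 6, 6]
r2 m[φ5→snow] = [1, 5, 2]
r2 m[φ6→snow] = [4, 9, 1]
r2 m[φ7→snow] = [2, 9, 2]
r2 m[slip→φ0] = [12, 15, 11]
r2 m[slip→φ1] = [12, 20, 16]
r2 m[sprk→φ0] = [630, 342, 798]
r2 m[sprk→φ2] = [819, 360, 630]
r2 m[sprk→φ3] = [910, 2280, 1710]
r2 m[sprk→φ4] = [1170, 1140, 1995]
r2 m[ice→φ2] = [1, 1, 1]
r2 m[snow→φ1] = [8, 405, 4]
r2 m[snow→φ5] = [104, 1377, 16]
r2 m[snow→φ6] = [26, 765, 32]
r2 m[snow→φ7] = [52, 765, 16]
r3 m[φ0→slip] = [5760, 11808, 9432]
r3 m[φ0→sprk] = [156, 260, 204]
r3 m[φ1→slip] = [882, 2883, 3256]
r3 m[φ1→snow] = [192, 292, 136]
r3 m[φ2→sprk] = [10, 19, 19]
r3 m[φ2→ice] = [12573, 5778, 8649]
r3 m[φ3→sprk] = [9, 3, 7]
r3 m[φ4→sprk] = [7, 6, 6]
r3 m[φ5→snow] = [1, 5, 2]
r3 m[φ6→snow] = [4, 9, 1]
r3 m[φ7→snow] = [2, 9, 2]
r3 m[slip→φ0] = [12, 15, 11]
r3 m[slip→φ1] = [12, 20, 16]
r3 m[sprk→φ0] = [630, 342, 798]
r3 m[sprk→φ2] = [819, 360, 630]
r3 m[sprk→φ3] = [910, 2280, 1710]
r3 m[sprk→φ4] = [1170, 1140, 1995]
r3 m[ice→φ2] = [1, 1, 1]
r3 m[snow→φ1] = [8, 405, 4]
r3 m[snow→φ5] = [104, 1377, 16]
r3 m[snow→φ6] = [26, 765, 32]
r3 m[snow→φ7] = [52, 765, 16]
r4 m[φ0→slip] = [5760, 11808, 9432]
r4 m[φ0→sprk] = [156, 260, 204]
r4 m[φ1→slip] = [882, 2883, 3256]
r4 m[φ1→snow] = [192, 292, 136]
r4 m[φ2→sprk] = [10, 19, 19]
r4 m[φ2→ice] = [12573, 5778, 8649]
r4 m[φ3→sprk] = [9, 3, 7]
r4 m[φ4→sprk] = [7, 6, 6]
r4 m[φ5→snow] = [1, 5, 2]
r4 m[φ6→snow] = [4, 9, 1]
r4 m[φ7→snow] = [2, 9, 2]
r4 m[slip→φ0] = [882, 2883, 3256]
r4 m[slip→φ1] = [5760, 11808, 9432]
r4 m[sprk→φ0] = [630, 342, 798]
r4 m[sprk→φ2] = [9828, 4680, 8568]
r4 m[sprk→φ3] = [10920, 29640, 23256]
r4 m[sprk→φ4] = [14040, 14820, 27132]
r4 m[ice→φ2] = [1, 1, 1]
r4 m[snow→φ1] = [8, 405, 4]
r4 m[snow→φ5] = [1536, 23652, 272]
r4 m[snow→φ6] = [384, 13140, 544]
r4 m[snow→φ7] = [768, 13140, 272]
r5 m[φ0→slip] = [5760, 11808, 9432]
r5 m[φ0→sprk] = [38835, 43144, 38361]
r5 m[φ1→slip] = [882, 2883, 3256]
r5 m[φ1→snow] = [102744, 169632, 77616]
r5 m[φ2→sprk] = [10, 19, 19]
r5 m[φ2→ice] = [160740, 74232, 115020]
r5 m[φ3→sprk] = [9, 3, 7]
r5 m[φ4→sprk] = [7, 6, 6]
r5 m[φ5→snow] = [1, 5, 2]
r5 m[φ6→snow] = [4, 9, 1]
r5 m[φ7→snow] = [2, 9, 2]
r5 m[slip→φ0] = [882, 2883, 3256]
r5 m[slip→φ1] = [5760, 11808, 9432]
r5 m[sprk→φ0] = [630, 342, 798]
r5 m[sprk→φ2] = [9828, 4680, 8568]
r5 m[sprk→φ3] = [10920, 29640, 23256]
r5 m[sprk→φ4] = [14040, 14820, 27132]
r5 m[ice→φ2] = [1, 1, 1]
r5 m[snow→φ1] = [8, 405, 4]
r5 m[snow→φ5] = [1536, 23652, 272]
r5 m[snow→φ6] = [384, 13140, 544]
r5 m[snow→φ7] = [768, 13140, 272]
r6 m[φ0→slip] = [5760, 11808, 9432]
r6 m[φ0→sprk] = [38835, 43144, 38361]
r6 m[φ1→slip] = [882, 2883, 3256]
r6 m[φ1→snow] = [102744, 169632, 77616]
r6 m[φ2→sprk] = [10, 19, 19]
r6 m[φ2→ice] = [160740, 74232, 115020]
r6 m[φ3→sprk] = [9, 3, 7]
r6 m[φ4→sprk] = [7, 6, 6]
r6 m[φ5→snow] = [1, 5, 2]
r6 m[φ6→snow] = [4, 9, 1]
r6 m[φ7→snow] = [2, 9, 2]
r6 m[slip→φ0] = [882, 2883, 3256]
r6 m[slip→φ1] = [5760, 11808, 9432]
r6 m[sprk→φ0] = [630, 342, 798]
r6 m[sprk→φ2] = [2446605, 776592, 1611162]
r6 m[sprk→φ3] = [2718450, 4918416, 4373154]
r6 m[sprk→φ4] = [3495150, 2459208, 5102013]
r6 m[ice→φ2] = [1, 1, 1]
r6 m[snow→φ1] = [8, 405, 4]
r6 m[snow→φ5] = [821952, 13740192, 155232]
r6 m[snow→φ6] = [205488, 7633440, 310464]
r6 m[snow→φ7] = [410976, 7633440, 155232]
r7 m[φ0→slip] = [5760, 11808, 9432]
r7 m[φ0→sprk] = [38835, 43144, 38361]
r7 m[φ1→slip] = [882, 2883, 3256]
r7 m[φ1→snow] = [102744, 169632, 77616]
r7 m[φ2→sprk] = [10, 19, 19]
r7 m[φ2→ice] = [33898491, 14328270, 21606615]
r7 m[φ3→sprk] = [9, 3, 7]
r7 m[φ4→sprk] = [7, 6, 6]
r7 m[φ5→snow] = [1, 5, 2]
r7 m[φ6→snow] = [4, 9, 1]
r7 m[φ7→snow] = [2, 9, 2]
r7 m[slip→φ0] = [882, 2883, 3256]
r7 m[slip→φ1] = [5760, 11808, 9432]
r7 m[sprk→φ0] = [630, 342, 798]
r7 m[sprk→φ2] = [2446605, 776592, 1611162]
r7 m[sprk→φ3] = [2718450, 4918416, 4373154]
r7 m[sprk→φ4] = [3495150, 2459208, 5102013]
r7 m[ice→φ2] = [1, 1, 1]
r7 m[snow→φ1] = [8, 405, 4]
r7 m[snow→φ5] = [821952, 13740192, 155232]
r7 m[snow→φ6] = [205488, 7633440, 310464]
r7 m[snow→φ7] = [410976, 7633440, 155232]
r8 m[φ0→slip] = [5760, 11808, 9432]
r8 m[φ0→sprk] = [38835, 43144, 38361]
r8 m[φ1→slip] = [882, 2883, 3256]
r8 m[φ1→snow] = [102744, 169632, 77616]
r8 m[φ2→sprk] = [10, 19, 19]
r8 m[φ2→ice] = [33898491, 14328270, 21606615]
r8 m[φ3→sprk] = [9, 3, 7]
r8 m[φ4→sprk] = [7, 6, 6]
r8 m[φ5→snow] = [1, 5, 2]
r8 m[φ6→snow] = [4, 9, 1]
r8 m[φ7→snow] = [2, 9, 2]
r8 m[slip→φ0] = [882, 2883, 3256]
r8 m[slip→φ1] = [5760, 11808, 9432]
r8 m[sprk→φ0] = [630, 342, 798]
r8 m[sprk→φ2] = [2446605, 776592, 1611162]
r8 m[sprk→φ3] = [2718450, 4918416, 4373154]
r8 m[sprk→φ4] = [3495150, 2459208, 5102013]
r8 m[ice→φ2] = [1, 1, 1]
r8 m[snow→φ1] = [8, 405, 4]
r8 m[snow→φ5] = [821952, 13740192, 155232]
r8 m[snow→φ6] = [205488, 7633440, 310464]
r8 m[snow→φ7] = [410976, 7633440, 155232]
fixed point reached at round 8
b[ice] = ⊗ incoming = [33898491, 14328270, 21606615]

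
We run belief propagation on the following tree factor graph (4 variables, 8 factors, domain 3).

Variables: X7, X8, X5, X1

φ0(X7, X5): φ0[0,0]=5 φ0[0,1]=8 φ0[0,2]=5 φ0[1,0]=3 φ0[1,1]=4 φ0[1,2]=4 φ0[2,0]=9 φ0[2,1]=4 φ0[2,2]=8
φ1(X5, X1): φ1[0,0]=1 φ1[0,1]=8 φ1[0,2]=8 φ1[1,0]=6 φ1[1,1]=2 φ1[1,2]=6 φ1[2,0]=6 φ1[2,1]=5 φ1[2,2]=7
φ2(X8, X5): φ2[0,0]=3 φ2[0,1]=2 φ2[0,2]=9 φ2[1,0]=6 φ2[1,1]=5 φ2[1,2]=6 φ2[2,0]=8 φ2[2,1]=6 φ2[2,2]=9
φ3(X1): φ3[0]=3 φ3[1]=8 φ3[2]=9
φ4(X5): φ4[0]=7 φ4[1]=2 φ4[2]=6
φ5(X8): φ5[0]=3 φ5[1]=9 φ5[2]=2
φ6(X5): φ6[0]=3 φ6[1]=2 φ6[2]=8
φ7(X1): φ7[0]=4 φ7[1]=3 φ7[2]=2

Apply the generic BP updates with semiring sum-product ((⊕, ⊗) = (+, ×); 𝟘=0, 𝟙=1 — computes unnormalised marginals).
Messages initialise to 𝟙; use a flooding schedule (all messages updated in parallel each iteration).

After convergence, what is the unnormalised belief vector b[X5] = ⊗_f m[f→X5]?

init: all messages = 𝟙 over 3 values
r1 m[φ0→X7] = [18, 11, 21]
r1 m[φ0→X5] = [17, 16, 17]
r1 m[φ1→X5] = [17, 14, 18]
r1 m[φ1→X1] = [13, 15, 21]
r1 m[φ2→X8] = [14, 17, 23]
r1 m[φ2→X5] = [17, 13, 24]
r1 m[φ3→X1] = [3, 8, 9]
r1 m[φ4→X5] = [7, 2, 6]
r1 m[φ5→X8] = [3, 9, 2]
r1 m[φ6→X5] = [3, 2, 8]
r1 m[φ7→X1] = [4, 3, 2]
r1 m[X7→φ0] = [1, 1, 1]
r1 m[X8→φ2] = [1, 1, 1]
r1 m[X8→φ5] = [1, 1, 1]
r1 m[X5→φ0] = [1, 1, 1]
r1 m[X5→φ1] = [1, 1, 1]
r1 m[X5→φ2] = [1, 1, 1]
r1 m[X5→φ4] = [1, 1, 1]
r1 m[X5→φ6] = [1, 1, 1]
r1 m[X1→φ1] = [1, 1, 1]
r1 m[X1→φ3] = [1, 1, 1]
r1 m[X1→φ7] = [1, 1, 1]
r2 m[φ0→X7] = [18, 11, 21]
r2 m[φ0→X5] = [17, 16, 17]
r2 m[φ1→X5] = [17, 14, 18]
r2 m[φ1→X1] = [13, 15, 21]
r2 m[φ2→X8] = [14, 17, 23]
r2 m[φ2→X5] = [17, 13, 24]
r2 m[φ3→X1] = [3, 8, 9]
r2 m[φ4→X5] = [7, 2, 6]
r2 m[φ5→X8] = [3, 9, 2]
r2 m[φ6→X5] = [3, 2, 8]
r2 m[φ7→X1] = [4, 3, 2]
r2 m[X7→φ0] = [1, 1, 1]
r2 m[X8→φ2] = [3, 9, 2]
r2 m[X8→φ5] = [14, 17, 23]
r2 m[X5→φ0] = [6069, 728, 20736]
r2 m[X5→φ1] = [6069, 832, 19584]
r2 m[X5→φ2] = [6069, 896, 14688]
r2 m[X5→φ4] = [14739, 5824, 58752]
r2 m[X5→φ6] = [34391, 5824, 44064]
r2 m[X1→φ1] = [12, 24, 18]
r2 m[X1→φ3] = [52, 45, 42]
r2 m[X1→φ7] = [39, 120, 189]
r3 m[φ0→X7] = [139849, 104063, 223421]
r3 m[φ0→X5] = [17, 16, 17]
r3 m[φ1→X5] = [348, 228, 318]
r3 m[φ1→X1] = [128565, 148136, 190632]
r3 m[φ2→X8] = [152191, 129022, 186120]
r3 m[φ2→X5] = [79, 63, 99]
r3 m[φ3→X1] = [3, 8, 9]
r3 m[φ4→X5] = [7, 2, 6]
r3 m[φ5→X8] = [3, 9, 2]
r3 m[φ6→X5] = [3, 2, 8]
r3 m[φ7→X1] = [4, 3, 2]
r3 m[X7→φ0] = [1, 1, 1]
r3 m[X8→φ2] = [3, 9, 2]
r3 m[X8→φ5] = [14, 17, 23]
r3 m[X5→φ0] = [6069, 728, 20736]
r3 m[X5→φ1] = [6069, 832, 19584]
r3 m[X5→φ2] = [6069, 896, 14688]
r3 m[X5→φ4] = [14739, 5824, 58752]
r3 m[X5→φ6] = [34391, 5824, 44064]
r3 m[X1→φ1] = [12, 24, 18]
r3 m[X1→φ3] = [52, 45, 42]
r3 m[X1→φ7] = [39, 120, 189]
r4 m[φ0→X7] = [139849, 104063, 223421]
r4 m[φ0→X5] = [17, 16, 17]
r4 m[φ1→X5] = [348, 228, 318]
r4 m[φ1→X1] = [128565, 148136, 190632]
r4 m[φ2→X8] = [152191, 129022, 186120]
r4 m[φ2→X5] = [79, 63, 99]
r4 m[φ3→X1] = [3, 8, 9]
r4 m[φ4→X5] = [7, 2, 6]
r4 m[φ5→X8] = [3, 9, 2]
r4 m[φ6→X5] = [3, 2, 8]
r4 m[φ7→X1] = [4, 3, 2]
r4 m[X7→φ0] = [1, 1, 1]
r4 m[X8→φ2] = [3, 9, 2]
r4 m[X8→φ5] = [152191, 129022, 186120]
r4 m[X5→φ0] = [577332, 57456, 1511136]
r4 m[X5→φ1] = [28203, 4032, 80784]
r4 m[X5→φ2] = [124236, 14592, 259488]
r4 m[X5→φ4] = [1402092, 459648, 4281552]
r4 m[X5→φ6] = [3271548, 459648, 3211164]
r4 m[X1→φ1] = [12, 24, 18]
r4 m[X1→φ3] = [514260, 444408, 381264]
r4 m[X1→φ7] = [385695, 1185088, 1715688]
r5 m[φ0→X7] = [10901988, 8006364, 17514900]
r5 m[φ0→X5] = [17, 16, 17]
r5 m[φ1→X5] = [348, 228, 318]
r5 m[φ1→X1] = [537099, 637608, 815304]
r5 m[φ2→X8] = [2737284, 2375304, 3416832]
r5 m[φ2→X5] = [79, 63, 99]
r5 m[φ3→X1] = [3, 8, 9]
r5 m[φ4→X5] = [7, 2, 6]
r5 m[φ5→X8] = [3, 9, 2]
r5 m[φ6→X5] = [3, 2, 8]
r5 m[φ7→X1] = [4, 3, 2]
r5 m[X7→φ0] = [1, 1, 1]
r5 m[X8→φ2] = [3, 9, 2]
r5 m[X8→φ5] = [152191, 129022, 186120]
r5 m[X5→φ0] = [577332, 57456, 1511136]
r5 m[X5→φ1] = [28203, 4032, 80784]
r5 m[X5→φ2] = [124236, 14592, 259488]
r5 m[X5→φ4] = [1402092, 459648, 4281552]
r5 m[X5→φ6] = [3271548, 459648, 3211164]
r5 m[X1→φ1] = [12, 24, 18]
r5 m[X1→φ3] = [514260, 444408, 381264]
r5 m[X1→φ7] = [385695, 1185088, 1715688]
r6 m[φ0→X7] = [10901988, 8006364, 17514900]
r6 m[φ0→X5] = [17, 16, 17]
r6 m[φ1→X5] = [348, 228, 318]
r6 m[φ1→X1] = [537099, 637608, 815304]
r6 m[φ2→X8] = [2737284, 2375304, 3416832]
r6 m[φ2→X5] = [79, 63, 99]
r6 m[φ3→X1] = [3, 8, 9]
r6 m[φ4→X5] = [7, 2, 6]
r6 m[φ5→X8] = [3, 9, 2]
r6 m[φ6→X5] = [3, 2, 8]
r6 m[φ7→X1] = [4, 3, 2]
r6 m[X7→φ0] = [1, 1, 1]
r6 m[X8→φ2] = [3, 9, 2]
r6 m[X8→φ5] = [2737284, 2375304, 3416832]
r6 m[X5→φ0] = [577332, 57456, 1511136]
r6 m[X5→φ1] = [28203, 4032, 80784]
r6 m[X5→φ2] = [124236, 14592, 259488]
r6 m[X5→φ4] = [1402092, 459648, 4281552]
r6 m[X5→φ6] = [3271548, 459648, 3211164]
r6 m[X1→φ1] = [12, 24, 18]
r6 m[X1→φ3] = [2148396, 1912824, 1630608]
r6 m[X1→φ7] = [1611297, 5100864, 7337736]
r7 m[φ0→X7] = [10901988, 8006364, 17514900]
r7 m[φ0→X5] = [17, 16, 17]
r7 m[φ1→X5] = [348, 228, 318]
r7 m[φ1→X1] = [537099, 637608, 815304]
r7 m[φ2→X8] = [2737284, 2375304, 3416832]
r7 m[φ2→X5] = [79, 63, 99]
r7 m[φ3→X1] = [3, 8, 9]
r7 m[φ4→X5] = [7, 2, 6]
r7 m[φ5→X8] = [3, 9, 2]
r7 m[φ6→X5] = [3, 2, 8]
r7 m[φ7→X1] = [4, 3, 2]
r7 m[X7→φ0] = [1, 1, 1]
r7 m[X8→φ2] = [3, 9, 2]
r7 m[X8→φ5] = [2737284, 2375304, 3416832]
r7 m[X5→φ0] = [577332, 57456, 1511136]
r7 m[X5→φ1] = [28203, 4032, 80784]
r7 m[X5→φ2] = [124236, 14592, 259488]
r7 m[X5→φ4] = [1402092, 459648, 4281552]
r7 m[X5→φ6] = [3271548, 459648, 3211164]
r7 m[X1→φ1] = [12, 24, 18]
r7 m[X1→φ3] = [2148396, 1912824, 1630608]
r7 m[X1→φ7] = [1611297, 5100864, 7337736]
fixed point reached at round 7
b[X5] = ⊗ incoming = [9814644, 919296, 25689312]

b[X5] = [9814644, 919296, 25689312]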